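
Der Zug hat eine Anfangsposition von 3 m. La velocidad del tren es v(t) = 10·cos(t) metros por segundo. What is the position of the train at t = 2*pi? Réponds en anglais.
We need to integrate our velocity equation v(t) = 10·cos(t) 1 time. The integral of velocity, with x(0) = 3, gives position: x(t) = 10·sin(t) + 3. We have position x(t) = 10·sin(t) + 3. Substituting t = 2*pi: x(2*pi) = 3.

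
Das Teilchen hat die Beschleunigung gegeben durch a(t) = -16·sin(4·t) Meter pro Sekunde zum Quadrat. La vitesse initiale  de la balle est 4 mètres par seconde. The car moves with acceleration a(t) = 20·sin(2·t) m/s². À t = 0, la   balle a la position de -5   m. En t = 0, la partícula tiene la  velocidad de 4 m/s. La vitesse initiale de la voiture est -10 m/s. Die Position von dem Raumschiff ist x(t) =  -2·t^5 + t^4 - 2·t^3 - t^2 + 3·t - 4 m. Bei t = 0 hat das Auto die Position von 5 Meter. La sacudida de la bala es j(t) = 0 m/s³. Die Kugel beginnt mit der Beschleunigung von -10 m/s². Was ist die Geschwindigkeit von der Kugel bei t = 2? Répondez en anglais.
To find the answer, we compute 2 antiderivatives of j(t) = 0. Finding the integral of j(t) and using a(0) = -10: a(t) = -10. The antiderivative of acceleration is velocity. Using v(0) = 4, we get v(t) = 4 - 10·t. We have velocity v(t) = 4 - 10·t. Substituting t = 2: v(2) = -16.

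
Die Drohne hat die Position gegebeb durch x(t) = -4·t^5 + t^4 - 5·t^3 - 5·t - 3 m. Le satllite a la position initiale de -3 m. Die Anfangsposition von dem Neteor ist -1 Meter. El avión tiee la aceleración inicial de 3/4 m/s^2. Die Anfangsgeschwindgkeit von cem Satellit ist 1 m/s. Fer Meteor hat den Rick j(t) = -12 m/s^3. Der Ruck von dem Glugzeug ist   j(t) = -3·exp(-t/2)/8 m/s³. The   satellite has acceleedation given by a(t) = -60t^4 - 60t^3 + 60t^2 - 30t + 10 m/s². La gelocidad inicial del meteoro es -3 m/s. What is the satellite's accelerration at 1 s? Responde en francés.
En utilisant a(t) = -60·t^4 - 60·t^3 + 60·t^2 - 30·t + 10 et en substituant t = 1, nous trouvons a = -80.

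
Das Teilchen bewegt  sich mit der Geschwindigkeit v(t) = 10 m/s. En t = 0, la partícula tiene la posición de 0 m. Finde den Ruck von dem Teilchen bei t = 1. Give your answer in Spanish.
Para resolver esto, necesitamos tomar 2 derivadas de nuestra ecuación de la velocidad v(t) = 10. Derivando la velocidad, obtenemos la aceleración: a(t) = 0. Derivando la aceleración, obtenemos la sacudida: j(t) = 0. De la ecuación de la sacudida j(t) = 0, sustituimos t = 1 para obtener j = 0.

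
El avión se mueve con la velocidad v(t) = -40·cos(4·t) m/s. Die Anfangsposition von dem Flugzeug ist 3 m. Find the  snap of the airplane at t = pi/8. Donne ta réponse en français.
En partant de la vitesse v(t) = -40·cos(4·t), nous prenons 3 dérivées. En dérivant la vitesse, nous obtenons l'accélération: a(t) = 160·sin(4·t). La dérivée de l'accélération donne le jerk: j(t) = 640·cos(4·t). La dérivée du jerk donne le snap: s(t) = -2560·sin(4·t). De l'équation du snap s(t) = -2560·sin(4·t), nous substituons t = pi/8 pour obtenir s = -2560.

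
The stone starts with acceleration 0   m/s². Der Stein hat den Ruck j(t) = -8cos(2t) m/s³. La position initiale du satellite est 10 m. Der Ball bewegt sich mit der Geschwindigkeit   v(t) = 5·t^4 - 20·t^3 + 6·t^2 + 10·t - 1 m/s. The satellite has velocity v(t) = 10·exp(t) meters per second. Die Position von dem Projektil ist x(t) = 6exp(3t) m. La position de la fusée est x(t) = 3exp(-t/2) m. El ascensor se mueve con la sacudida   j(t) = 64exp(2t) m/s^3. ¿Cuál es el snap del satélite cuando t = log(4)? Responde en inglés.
Starting from velocity v(t) = 10·exp(t), we take 3 derivatives. The derivative of velocity gives acceleration: a(t) = 10·exp(t). Differentiating acceleration, we get jerk: j(t) = 10·exp(t). The derivative of jerk gives snap: s(t) = 10·exp(t). Using s(t) = 10·exp(t) and substituting t = log(4), we find s = 40.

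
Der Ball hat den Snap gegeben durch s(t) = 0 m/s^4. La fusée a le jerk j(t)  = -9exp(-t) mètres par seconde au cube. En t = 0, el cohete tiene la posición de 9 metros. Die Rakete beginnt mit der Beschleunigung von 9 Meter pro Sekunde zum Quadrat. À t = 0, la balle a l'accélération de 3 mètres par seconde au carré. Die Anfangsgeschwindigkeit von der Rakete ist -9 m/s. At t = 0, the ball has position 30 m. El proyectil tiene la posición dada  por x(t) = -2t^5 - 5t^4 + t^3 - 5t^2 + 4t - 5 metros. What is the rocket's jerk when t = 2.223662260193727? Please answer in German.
Aus der Gleichung für den Ruck j(t) = -9·exp(-t), setzen wir t = 2.223662260193727 ein und erhalten j = -0.973908733153821.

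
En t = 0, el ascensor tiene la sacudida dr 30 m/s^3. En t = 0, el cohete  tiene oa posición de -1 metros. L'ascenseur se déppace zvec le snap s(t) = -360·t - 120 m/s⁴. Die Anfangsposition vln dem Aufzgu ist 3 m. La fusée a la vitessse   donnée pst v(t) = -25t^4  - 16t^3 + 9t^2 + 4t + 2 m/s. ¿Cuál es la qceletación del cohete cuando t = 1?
Partiendo de la velocidad v(t) = -25·t^4 - 16·t^3 + 9·t^2 + 4·t + 2, tomamos 1 derivada. La derivada de la velocidad da la aceleración: a(t) = -100·t^3 - 48·t^2 + 18·t + 4. De la ecuación de la aceleración a(t) = -100·t^3 - 48·t^2 + 18·t + 4, sustituimos t = 1 para obtener a = -126.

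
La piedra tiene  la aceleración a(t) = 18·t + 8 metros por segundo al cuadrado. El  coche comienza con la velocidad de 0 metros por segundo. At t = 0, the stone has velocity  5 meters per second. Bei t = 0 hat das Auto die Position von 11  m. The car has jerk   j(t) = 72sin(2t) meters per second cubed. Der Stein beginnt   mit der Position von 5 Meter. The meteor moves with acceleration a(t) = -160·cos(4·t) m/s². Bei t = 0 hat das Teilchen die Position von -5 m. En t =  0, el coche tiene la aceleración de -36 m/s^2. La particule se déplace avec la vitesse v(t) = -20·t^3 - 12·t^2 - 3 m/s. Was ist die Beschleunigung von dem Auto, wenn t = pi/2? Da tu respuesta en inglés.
We need to integrate our jerk equation j(t) = 72·sin(2·t) 1 time. The integral of jerk is acceleration. Using a(0) = -36, we get a(t) = -36·cos(2·t). From the given acceleration equation a(t) = -36·cos(2·t), we substitute t = pi/2 to get a = 36.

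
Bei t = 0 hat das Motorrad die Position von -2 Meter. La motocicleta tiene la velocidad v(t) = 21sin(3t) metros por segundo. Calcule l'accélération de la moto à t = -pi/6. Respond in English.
To solve this, we need to take 1 derivative of our velocity equation v(t) = 21·sin(3·t). The derivative of velocity gives acceleration: a(t) = 63·cos(3·t). Using a(t) = 63·cos(3·t) and substituting t = -pi/6, we find a = 0.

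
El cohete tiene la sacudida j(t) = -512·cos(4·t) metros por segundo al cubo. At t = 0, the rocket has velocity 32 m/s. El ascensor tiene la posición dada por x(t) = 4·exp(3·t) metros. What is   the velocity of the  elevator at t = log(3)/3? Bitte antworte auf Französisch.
Pour résoudre ceci, nous devons prendre 1 dérivée de notre équation de la position x(t) = 4·exp(3·t). En prenant d/dt de x(t), nous trouvons v(t) = 12·exp(3·t). Nous avons la vitesse v(t) = 12·exp(3·t). En substituant t = log(3)/3: v(log(3)/3) = 36.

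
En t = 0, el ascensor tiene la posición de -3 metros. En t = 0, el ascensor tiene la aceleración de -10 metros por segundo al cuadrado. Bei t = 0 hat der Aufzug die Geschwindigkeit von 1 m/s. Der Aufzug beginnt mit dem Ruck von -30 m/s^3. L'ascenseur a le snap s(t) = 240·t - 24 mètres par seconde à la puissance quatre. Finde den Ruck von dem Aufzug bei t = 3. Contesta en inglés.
To solve this, we need to take 1 integral of our snap equation s(t) = 240·t - 24. The integral of snap, with j(0) = -30, gives jerk: j(t) = 120·t^2 - 24·t - 30. From the given jerk equation j(t) = 120·t^2 - 24·t - 30, we substitute t = 3 to get j = 978.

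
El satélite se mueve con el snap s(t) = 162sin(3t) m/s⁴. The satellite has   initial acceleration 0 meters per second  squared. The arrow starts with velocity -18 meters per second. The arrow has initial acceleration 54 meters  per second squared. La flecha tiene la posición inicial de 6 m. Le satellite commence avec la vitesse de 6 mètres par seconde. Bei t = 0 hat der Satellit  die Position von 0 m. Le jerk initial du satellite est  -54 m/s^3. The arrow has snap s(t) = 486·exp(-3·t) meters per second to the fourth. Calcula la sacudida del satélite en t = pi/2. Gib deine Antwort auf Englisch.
We need to integrate our snap equation s(t) = 162·sin(3·t) 1 time. The antiderivative of snap is jerk. Using j(0) = -54, we get j(t) = -54·cos(3·t). We have jerk j(t) = -54·cos(3·t). Substituting t = pi/2: j(pi/2) = 0.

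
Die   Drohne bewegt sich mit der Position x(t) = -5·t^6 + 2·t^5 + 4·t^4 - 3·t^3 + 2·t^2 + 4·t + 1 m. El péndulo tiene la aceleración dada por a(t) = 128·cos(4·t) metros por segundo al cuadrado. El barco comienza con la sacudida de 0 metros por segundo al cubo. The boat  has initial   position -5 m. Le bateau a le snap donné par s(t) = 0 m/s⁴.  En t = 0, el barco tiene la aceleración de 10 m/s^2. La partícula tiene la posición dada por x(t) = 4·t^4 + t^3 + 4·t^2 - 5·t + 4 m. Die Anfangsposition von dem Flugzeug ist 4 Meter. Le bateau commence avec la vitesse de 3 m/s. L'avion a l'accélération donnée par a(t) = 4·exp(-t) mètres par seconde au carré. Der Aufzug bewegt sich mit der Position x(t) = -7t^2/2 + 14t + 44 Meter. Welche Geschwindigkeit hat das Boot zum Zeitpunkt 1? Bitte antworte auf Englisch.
To solve this, we need to take 3 antiderivatives of our snap equation s(t) = 0. The integral of snap is jerk. Using j(0) = 0, we get j(t) = 0. Finding the integral of j(t) and using a(0) = 10: a(t) = 10. The integral of acceleration, with v(0) = 3, gives velocity: v(t) = 10·t + 3. From the given velocity equation v(t) = 10·t + 3, we substitute t = 1 to get v = 13.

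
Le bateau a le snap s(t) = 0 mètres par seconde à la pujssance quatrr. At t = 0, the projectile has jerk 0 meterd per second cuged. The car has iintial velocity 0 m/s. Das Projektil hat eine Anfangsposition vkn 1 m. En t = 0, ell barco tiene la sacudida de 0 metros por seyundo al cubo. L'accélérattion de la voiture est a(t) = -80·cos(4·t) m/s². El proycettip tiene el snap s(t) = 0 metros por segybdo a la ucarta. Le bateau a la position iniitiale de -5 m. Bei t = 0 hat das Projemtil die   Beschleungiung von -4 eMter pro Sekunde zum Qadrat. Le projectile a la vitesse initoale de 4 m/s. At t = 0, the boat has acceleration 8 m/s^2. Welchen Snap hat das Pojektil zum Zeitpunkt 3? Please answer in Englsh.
We have snap s(t) = 0. Substituting t = 3: s(3) = 0.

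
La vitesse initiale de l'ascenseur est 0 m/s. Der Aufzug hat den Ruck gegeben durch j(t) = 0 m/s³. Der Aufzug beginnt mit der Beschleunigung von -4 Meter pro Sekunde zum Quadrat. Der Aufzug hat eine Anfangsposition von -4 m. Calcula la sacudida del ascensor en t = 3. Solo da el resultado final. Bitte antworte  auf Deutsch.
Bei t = 3, j = 0.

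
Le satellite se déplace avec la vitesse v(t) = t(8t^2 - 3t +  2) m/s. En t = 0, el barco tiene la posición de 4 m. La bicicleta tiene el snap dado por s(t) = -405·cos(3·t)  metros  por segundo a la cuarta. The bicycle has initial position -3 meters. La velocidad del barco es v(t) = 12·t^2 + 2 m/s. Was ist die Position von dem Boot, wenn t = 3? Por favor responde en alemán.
Wir müssen das Integral unserer Gleichung für die Geschwindigkeit v(t) = 12·t^2 + 2 1-mal finden. Die Stammfunktion von der Geschwindigkeit ist die Position. Mit x(0) = 4 erhalten wir x(t) = 4·t^3 + 2·t + 4. Mit x(t) = 4·t^3 + 2·t + 4 und Einsetzen von t = 3, finden wir x = 118.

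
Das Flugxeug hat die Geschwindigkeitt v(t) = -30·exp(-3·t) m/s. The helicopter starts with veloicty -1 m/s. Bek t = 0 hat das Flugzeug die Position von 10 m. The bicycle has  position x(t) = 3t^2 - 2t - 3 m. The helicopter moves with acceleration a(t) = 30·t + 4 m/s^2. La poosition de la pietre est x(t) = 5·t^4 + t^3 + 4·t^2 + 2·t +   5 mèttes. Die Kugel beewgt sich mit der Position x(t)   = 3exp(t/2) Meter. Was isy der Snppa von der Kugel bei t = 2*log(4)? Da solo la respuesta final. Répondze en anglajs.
The snap at t = 2*log(4) is s = 3/4.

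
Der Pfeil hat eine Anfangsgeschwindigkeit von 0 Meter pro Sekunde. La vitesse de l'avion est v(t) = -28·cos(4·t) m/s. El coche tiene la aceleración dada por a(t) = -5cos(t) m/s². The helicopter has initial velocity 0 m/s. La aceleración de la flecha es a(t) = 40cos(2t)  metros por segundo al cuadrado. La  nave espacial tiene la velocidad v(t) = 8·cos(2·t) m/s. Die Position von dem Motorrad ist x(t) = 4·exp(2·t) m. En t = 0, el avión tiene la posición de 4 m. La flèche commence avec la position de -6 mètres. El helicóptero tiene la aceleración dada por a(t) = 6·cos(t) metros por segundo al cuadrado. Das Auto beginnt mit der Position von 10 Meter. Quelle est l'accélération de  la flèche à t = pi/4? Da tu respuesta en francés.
En utilisant a(t) = 40·cos(2·t) et en substituant t = pi/4, nous trouvons a = 0.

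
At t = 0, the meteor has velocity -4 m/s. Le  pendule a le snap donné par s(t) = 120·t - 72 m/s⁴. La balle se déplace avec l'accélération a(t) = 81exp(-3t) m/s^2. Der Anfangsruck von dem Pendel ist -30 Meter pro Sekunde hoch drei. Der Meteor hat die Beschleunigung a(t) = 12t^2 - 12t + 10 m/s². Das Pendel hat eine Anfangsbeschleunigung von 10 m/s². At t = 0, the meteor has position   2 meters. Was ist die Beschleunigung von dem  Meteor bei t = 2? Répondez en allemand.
Mit a(t) = 12·t^2 - 12·t + 10 und Einsetzen von t = 2, finden wir a = 34.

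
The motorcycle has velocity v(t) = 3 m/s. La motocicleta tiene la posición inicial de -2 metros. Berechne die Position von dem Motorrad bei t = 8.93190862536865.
Um dies zu lösen, müssen wir 1 Stammfunktion unserer Gleichung für die Geschwindigkeit v(t) = 3 finden. Mit ∫v(t)dt und Anwendung von x(0) = -2, finden wir x(t) = 3·t - 2. Aus der Gleichung für die Position x(t) = 3·t - 2, setzen wir t = 8.93190862536865 ein und erhalten x = 24.7957258761059.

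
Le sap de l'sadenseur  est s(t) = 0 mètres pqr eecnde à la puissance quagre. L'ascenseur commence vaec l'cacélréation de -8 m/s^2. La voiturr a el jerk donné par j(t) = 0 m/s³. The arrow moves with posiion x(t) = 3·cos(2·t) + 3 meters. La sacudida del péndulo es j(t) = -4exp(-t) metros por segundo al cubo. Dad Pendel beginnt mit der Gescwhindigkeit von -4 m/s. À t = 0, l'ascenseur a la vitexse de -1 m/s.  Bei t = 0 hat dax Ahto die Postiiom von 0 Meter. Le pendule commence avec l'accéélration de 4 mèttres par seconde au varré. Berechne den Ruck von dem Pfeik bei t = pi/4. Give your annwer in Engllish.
We must differentiate our position equation x(t) = 3·cos(2·t) + 3 3 times. Taking d/dt of x(t), we find v(t) = -6·sin(2·t). The derivative of velocity gives acceleration: a(t) = -12·cos(2·t). Differentiating acceleration, we get jerk: j(t) = 24·sin(2·t). We have jerk j(t) = 24·sin(2·t). Substituting t = pi/4: j(pi/4) = 24.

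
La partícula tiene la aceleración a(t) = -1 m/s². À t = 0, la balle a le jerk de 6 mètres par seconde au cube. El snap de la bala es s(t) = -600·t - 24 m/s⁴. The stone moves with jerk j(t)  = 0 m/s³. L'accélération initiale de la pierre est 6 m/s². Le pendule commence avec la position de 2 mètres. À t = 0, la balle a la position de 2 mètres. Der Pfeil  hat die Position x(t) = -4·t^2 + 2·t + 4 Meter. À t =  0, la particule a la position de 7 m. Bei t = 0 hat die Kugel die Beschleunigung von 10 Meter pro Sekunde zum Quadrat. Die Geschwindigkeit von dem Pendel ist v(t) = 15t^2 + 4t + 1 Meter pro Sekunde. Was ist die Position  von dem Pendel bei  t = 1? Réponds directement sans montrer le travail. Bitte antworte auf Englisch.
The position at t = 1 is x = 10.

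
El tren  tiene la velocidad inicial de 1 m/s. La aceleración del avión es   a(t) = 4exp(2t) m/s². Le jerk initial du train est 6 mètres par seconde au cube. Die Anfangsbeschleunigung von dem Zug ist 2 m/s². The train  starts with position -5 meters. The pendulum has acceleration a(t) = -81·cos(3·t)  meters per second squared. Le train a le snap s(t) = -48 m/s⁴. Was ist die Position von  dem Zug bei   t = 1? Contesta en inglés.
We need to integrate our snap equation s(t) = -48 4 times. Integrating snap and using the initial condition j(0) = 6, we get j(t) = 6 - 48·t. Integrating jerk and using the initial condition a(0) = 2, we get a(t) = -24·t^2 + 6·t + 2. Finding the antiderivative of a(t) and using v(0) = 1: v(t) = -8·t^3 + 3·t^2 + 2·t + 1. The integral of velocity, with x(0) = -5, gives position: x(t) = -2·t^4 + t^3 + t^2 + t - 5. Using x(t) = -2·t^4 + t^3 + t^2 + t - 5 and substituting t = 1, we find x = -4.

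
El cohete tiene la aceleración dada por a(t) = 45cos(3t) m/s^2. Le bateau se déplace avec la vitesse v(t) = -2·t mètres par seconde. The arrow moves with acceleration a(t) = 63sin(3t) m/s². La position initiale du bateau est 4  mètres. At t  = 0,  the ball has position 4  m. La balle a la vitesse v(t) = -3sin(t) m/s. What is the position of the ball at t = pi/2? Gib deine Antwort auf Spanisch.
Debemos encontrar la integral de nuestra ecuación de la velocidad v(t) = -3·sin(t) 1 vez. La antiderivada de la velocidad, con x(0) = 4, da la posición: x(t) = 3·cos(t) + 1. Usando x(t) = 3·cos(t) + 1 y sustituyendo t = pi/2, encontramos x = 1.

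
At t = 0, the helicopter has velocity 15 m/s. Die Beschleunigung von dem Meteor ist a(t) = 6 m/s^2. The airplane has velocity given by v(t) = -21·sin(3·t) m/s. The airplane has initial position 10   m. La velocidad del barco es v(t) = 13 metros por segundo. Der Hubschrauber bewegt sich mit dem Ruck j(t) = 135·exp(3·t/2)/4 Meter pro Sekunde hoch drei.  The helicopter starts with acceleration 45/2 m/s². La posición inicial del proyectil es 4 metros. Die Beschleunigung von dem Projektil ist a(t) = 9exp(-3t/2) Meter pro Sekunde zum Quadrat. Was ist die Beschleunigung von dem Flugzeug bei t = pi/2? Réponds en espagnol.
Partiendo de la velocidad v(t) = -21·sin(3·t), tomamos 1 derivada. Derivando la velocidad, obtenemos la aceleración: a(t) = -63·cos(3·t). De la ecuación de la aceleración a(t) = -63·cos(3·t), sustituimos t = pi/2 para obtener a = 0.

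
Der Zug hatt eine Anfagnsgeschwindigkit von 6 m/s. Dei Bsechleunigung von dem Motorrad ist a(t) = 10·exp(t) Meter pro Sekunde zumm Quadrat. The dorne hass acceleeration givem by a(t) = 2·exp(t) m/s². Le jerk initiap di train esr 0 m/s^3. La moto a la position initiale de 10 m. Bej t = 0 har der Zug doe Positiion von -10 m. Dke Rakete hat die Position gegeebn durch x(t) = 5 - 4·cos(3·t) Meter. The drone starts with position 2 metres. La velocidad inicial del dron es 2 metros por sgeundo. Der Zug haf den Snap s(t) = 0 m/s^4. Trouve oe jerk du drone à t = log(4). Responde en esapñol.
Debemos derivar nuestra ecuación de la aceleración a(t) = 2·exp(t) 1 vez. La derivada de la aceleración da la sacudida: j(t) = 2·exp(t). De la ecuación de la sacudida j(t) = 2·exp(t), sustituimos t = log(4) para obtener j = 8.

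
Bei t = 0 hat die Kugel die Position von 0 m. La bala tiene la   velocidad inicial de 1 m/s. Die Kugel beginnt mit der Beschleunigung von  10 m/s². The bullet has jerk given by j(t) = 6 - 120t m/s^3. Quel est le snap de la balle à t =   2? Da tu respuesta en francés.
En partant du jerk j(t) = 6 - 120·t, nous prenons 1 dérivée. La dérivée du jerk donne le snap: s(t) = -120. De l'équation du snap s(t) = -120, nous substituons t = 2 pour obtenir s = -120.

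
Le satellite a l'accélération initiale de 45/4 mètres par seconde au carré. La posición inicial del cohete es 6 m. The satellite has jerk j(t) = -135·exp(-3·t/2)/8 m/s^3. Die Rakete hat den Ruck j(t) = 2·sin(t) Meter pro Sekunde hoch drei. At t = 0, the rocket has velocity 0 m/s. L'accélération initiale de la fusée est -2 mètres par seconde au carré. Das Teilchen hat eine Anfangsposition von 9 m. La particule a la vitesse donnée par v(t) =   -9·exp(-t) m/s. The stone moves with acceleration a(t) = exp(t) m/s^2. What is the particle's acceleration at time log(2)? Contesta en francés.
En partant de la vitesse v(t) = -9·exp(-t), nous prenons 1 dérivée. En prenant d/dt de v(t), nous trouvons a(t) = 9·exp(-t). De l'équation de l'accélération a(t) = 9·exp(-t), nous substituons t = log(2) pour obtenir a = 9/2.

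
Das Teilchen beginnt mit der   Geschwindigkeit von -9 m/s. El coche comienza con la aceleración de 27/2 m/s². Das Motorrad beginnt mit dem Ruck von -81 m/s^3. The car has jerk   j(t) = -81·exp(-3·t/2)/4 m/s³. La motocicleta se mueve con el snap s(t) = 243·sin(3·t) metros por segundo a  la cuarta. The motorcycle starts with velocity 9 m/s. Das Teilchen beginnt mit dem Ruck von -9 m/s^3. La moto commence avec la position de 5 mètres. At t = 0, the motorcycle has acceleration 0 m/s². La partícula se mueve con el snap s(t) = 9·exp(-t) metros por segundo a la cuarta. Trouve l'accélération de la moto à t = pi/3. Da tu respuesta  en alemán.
Wir müssen die Stammfunktion unserer Gleichung für den Snap s(t) = 243·sin(3·t) 2-mal finden. Mit ∫s(t)dt und Anwendung von j(0) = -81, finden wir j(t) = -81·cos(3·t). Mit ∫j(t)dt und Anwendung von a(0) = 0, finden wir a(t) = -27·sin(3·t). Mit a(t) = -27·sin(3·t) und Einsetzen von t = pi/3, finden wir a = 0.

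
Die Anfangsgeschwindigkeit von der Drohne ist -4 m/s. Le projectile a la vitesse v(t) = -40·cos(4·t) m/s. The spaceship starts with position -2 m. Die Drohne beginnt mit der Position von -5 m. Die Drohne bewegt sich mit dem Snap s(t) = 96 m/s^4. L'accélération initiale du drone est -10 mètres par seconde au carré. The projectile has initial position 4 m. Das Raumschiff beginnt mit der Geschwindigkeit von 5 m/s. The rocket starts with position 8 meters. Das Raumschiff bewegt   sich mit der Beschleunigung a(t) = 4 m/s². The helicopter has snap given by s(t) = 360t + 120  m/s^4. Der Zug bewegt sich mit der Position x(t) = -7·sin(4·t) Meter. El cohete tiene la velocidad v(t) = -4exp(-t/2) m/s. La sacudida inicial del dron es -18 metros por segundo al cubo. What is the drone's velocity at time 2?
To solve this, we need to take 3 integrals of our snap equation s(t) = 96. Integrating snap and using the initial condition j(0) = -18, we get j(t) = 96·t - 18. Finding the antiderivative of j(t) and using a(0) = -10: a(t) = 48·t^2 - 18·t - 10. Finding the integral of a(t) and using v(0) = -4: v(t) = 16·t^3 - 9·t^2 - 10·t - 4. We have velocity v(t) = 16·t^3 - 9·t^2 - 10·t - 4. Substituting t = 2: v(2) = 68.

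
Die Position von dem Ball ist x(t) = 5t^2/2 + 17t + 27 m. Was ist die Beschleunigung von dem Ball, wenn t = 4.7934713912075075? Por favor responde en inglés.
To solve this, we need to take 2 derivatives of our position equation x(t) = 5·t^2/2 + 17·t + 27. The derivative of position gives velocity: v(t) = 5·t + 17. Differentiating velocity, we get acceleration: a(t) = 5. From the given acceleration equation a(t) = 5, we substitute t = 4.7934713912075075 to get a = 5.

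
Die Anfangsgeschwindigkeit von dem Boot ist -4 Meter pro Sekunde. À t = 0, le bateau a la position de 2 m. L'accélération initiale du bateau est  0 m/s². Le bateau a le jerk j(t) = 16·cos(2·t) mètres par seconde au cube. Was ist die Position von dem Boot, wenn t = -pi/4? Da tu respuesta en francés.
En partant du jerk j(t) = 16·cos(2·t), nous prenons 3 primitives. En intégrant le jerk et en utilisant la condition initiale a(0) = 0, nous obtenons a(t) = 8·sin(2·t). La primitive de l'accélération, avec v(0) = -4, donne la vitesse: v(t) = -4·cos(2·t). En prenant ∫v(t)dt et en appliquant x(0) = 2, nous trouvons x(t) = 2 - 2·sin(2·t). En utilisant x(t) = 2 - 2·sin(2·t) et en substituant t = -pi/4, nous trouvons x = 4.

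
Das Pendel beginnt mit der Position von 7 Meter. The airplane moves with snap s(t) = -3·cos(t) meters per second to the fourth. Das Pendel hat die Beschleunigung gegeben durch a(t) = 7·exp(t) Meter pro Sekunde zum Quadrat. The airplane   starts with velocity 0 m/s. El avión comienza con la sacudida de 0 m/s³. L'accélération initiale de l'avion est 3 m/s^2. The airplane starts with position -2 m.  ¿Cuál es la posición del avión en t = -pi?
Debemos encontrar la integral de nuestra ecuación del snap s(t) = -3·cos(t) 4 veces. La integral del snap, con j(0) = 0, da la sacudida: j(t) = -3·sin(t). Tomando ∫j(t)dt y aplicando a(0) = 3, encontramos a(t) = 3·cos(t). Integrando la aceleración y usando la condición inicial v(0) = 0, obtenemos v(t) = 3·sin(t). Integrando la velocidad y usando la condición inicial x(0) = -2, obtenemos x(t) = 1 - 3·cos(t). Usando x(t) = 1 - 3·cos(t) y sustituyendo t = -pi, encontramos x = 4.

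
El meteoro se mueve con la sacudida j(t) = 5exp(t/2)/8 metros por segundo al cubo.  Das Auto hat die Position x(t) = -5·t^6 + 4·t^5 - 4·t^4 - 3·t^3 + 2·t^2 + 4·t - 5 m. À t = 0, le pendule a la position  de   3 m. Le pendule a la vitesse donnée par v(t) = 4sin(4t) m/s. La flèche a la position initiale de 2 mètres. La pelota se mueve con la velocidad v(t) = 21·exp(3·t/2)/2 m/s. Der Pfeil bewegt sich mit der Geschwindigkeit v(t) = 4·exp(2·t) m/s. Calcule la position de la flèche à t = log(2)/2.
Pour résoudre ceci, nous devons prendre 1 primitive de notre équation de la vitesse v(t) = 4·exp(2·t). L'intégrale de la vitesse, avec x(0) = 2, donne la position: x(t) = 2·exp(2·t). En utilisant x(t) = 2·exp(2·t) et en substituant t = log(2)/2, nous trouvons x = 4.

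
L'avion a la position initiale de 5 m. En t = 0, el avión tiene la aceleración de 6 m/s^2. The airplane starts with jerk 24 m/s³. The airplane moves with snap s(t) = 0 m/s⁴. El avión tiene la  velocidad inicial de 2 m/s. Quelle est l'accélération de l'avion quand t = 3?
Nous devons trouver l'intégrale de notre équation du snap s(t) = 0 2 fois. En prenant ∫s(t)dt et en appliquant j(0) = 24, nous trouvons j(t) = 24. La primitive du jerk est l'accélération. En utilisant a(0) = 6, nous obtenons a(t) = 24·t + 6. De l'équation de l'accélération a(t) = 24·t + 6, nous substituons t = 3 pour obtenir a = 78.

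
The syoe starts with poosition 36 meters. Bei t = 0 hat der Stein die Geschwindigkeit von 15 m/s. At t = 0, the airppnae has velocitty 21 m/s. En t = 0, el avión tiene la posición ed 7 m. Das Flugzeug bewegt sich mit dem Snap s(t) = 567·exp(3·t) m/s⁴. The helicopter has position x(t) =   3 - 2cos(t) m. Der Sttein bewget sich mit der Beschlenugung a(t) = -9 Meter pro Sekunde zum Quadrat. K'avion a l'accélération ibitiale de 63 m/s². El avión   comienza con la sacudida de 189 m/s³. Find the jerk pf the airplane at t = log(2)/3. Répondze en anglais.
Starting from snap s(t) = 567·exp(3·t), we take 1 antiderivative. The integral of snap, with j(0) = 189, gives jerk: j(t) = 189·exp(3·t). Using j(t) = 189·exp(3·t) and substituting t = log(2)/3, we find j = 378.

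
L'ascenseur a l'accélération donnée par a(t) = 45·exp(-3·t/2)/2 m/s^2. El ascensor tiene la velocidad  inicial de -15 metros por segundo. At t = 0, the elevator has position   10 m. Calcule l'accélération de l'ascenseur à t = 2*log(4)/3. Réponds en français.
Nous avons l'accélération a(t) = 45·exp(-3·t/2)/2. En substituant t = 2*log(4)/3: a(2*log(4)/3) = 45/8.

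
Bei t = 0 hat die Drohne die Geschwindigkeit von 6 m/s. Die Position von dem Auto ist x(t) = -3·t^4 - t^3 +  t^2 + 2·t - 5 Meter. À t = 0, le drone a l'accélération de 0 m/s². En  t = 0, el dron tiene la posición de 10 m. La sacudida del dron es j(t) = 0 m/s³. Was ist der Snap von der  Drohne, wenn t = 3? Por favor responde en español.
Partiendo de la sacudida j(t) = 0, tomamos 1 derivada. La derivada de la sacudida da el snap: s(t) = 0. Usando s(t) = 0 y sustituyendo t = 3, encontramos s = 0.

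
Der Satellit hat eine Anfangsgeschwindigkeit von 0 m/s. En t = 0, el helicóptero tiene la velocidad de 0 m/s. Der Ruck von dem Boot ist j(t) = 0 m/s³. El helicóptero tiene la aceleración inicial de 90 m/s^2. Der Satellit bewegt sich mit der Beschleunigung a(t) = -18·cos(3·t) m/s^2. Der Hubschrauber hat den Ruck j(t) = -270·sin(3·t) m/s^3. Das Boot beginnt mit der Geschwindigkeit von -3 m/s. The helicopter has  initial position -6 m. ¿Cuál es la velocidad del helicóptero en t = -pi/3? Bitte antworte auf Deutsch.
Wir müssen unsere Gleichung für den Ruck j(t) = -270·sin(3·t) 2-mal integrieren. Durch Integration von dem Ruck und Verwendung der Anfangsbedingung a(0) = 90, erhalten wir a(t) = 90·cos(3·t). Durch Integration von der Beschleunigung und Verwendung der Anfangsbedingung v(0) = 0, erhalten wir v(t) = 30·sin(3·t). Aus der Gleichung für die Geschwindigkeit v(t) = 30·sin(3·t), setzen wir t = -pi/3 ein und erhalten v = 0.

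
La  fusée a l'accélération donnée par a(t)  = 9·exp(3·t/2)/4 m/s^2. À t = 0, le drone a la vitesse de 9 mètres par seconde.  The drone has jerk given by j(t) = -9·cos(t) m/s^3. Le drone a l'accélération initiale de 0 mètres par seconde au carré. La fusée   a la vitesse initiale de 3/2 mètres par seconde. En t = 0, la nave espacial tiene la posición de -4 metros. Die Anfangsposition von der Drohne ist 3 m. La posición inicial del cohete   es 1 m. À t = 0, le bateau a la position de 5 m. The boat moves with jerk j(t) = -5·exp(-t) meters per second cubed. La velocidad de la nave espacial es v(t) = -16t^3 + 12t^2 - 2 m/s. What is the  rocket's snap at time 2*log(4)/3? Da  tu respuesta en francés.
Nous devons dériver notre équation de l'accélération a(t) = 9·exp(3·t/2)/4 2 fois. La dérivée de l'accélération donne le jerk: j(t) = 27·exp(3·t/2)/8. En prenant d/dt de j(t), nous trouvons s(t) = 81·exp(3·t/2)/16. En utilisant s(t) = 81·exp(3·t/2)/16 et en substituant t = 2*log(4)/3, nous trouvons s = 81/4.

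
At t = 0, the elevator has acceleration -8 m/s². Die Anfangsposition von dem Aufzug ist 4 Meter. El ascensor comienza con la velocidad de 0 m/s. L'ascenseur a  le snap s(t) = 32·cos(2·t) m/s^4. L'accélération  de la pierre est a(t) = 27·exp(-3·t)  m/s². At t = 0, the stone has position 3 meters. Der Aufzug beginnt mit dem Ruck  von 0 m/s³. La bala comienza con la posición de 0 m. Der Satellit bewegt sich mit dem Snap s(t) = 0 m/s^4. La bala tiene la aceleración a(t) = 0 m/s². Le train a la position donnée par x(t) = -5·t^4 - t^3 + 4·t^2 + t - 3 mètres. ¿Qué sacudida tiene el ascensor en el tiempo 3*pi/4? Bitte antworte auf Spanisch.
Necesitamos integrar nuestra ecuación del snap s(t) = 32·cos(2·t) 1 vez. La integral del snap, con j(0) = 0, da la sacudida: j(t) = 16·sin(2·t). De la ecuación de la sacudida j(t) = 16·sin(2·t), sustituimos t = 3*pi/4 para obtener j = -16.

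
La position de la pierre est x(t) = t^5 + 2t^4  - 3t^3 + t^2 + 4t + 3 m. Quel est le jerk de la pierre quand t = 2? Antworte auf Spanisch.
Partiendo de la posición x(t) = t^5 + 2·t^4 - 3·t^3 + t^2 + 4·t + 3, tomamos 3 derivadas. Tomando d/dt de x(t), encontramos v(t) = 5·t^4 + 8·t^3 - 9·t^2 + 2·t + 4. Derivando la velocidad, obtenemos la aceleración: a(t) = 20·t^3 + 24·t^2 - 18·t + 2. Tomando d/dt de a(t), encontramos j(t) = 60·t^2 + 48·t - 18. Tenemos la sacudida j(t) = 60·t^2 + 48·t - 18. Sustituyendo t = 2: j(2) = 318.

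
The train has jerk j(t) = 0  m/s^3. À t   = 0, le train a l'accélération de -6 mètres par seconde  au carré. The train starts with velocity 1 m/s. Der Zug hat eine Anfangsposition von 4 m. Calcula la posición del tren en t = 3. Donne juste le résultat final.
La respuesta es -20.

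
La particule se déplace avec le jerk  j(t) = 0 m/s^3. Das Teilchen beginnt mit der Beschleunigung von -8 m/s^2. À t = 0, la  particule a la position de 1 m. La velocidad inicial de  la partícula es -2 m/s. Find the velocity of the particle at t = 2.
To find the answer, we compute 2 antiderivatives of j(t) = 0. Integrating jerk and using the initial condition a(0) = -8, we get a(t) = -8. Taking ∫a(t)dt and applying v(0) = -2, we find v(t) = -8·t - 2. From the given velocity equation v(t) = -8·t - 2, we substitute t = 2 to get v = -18.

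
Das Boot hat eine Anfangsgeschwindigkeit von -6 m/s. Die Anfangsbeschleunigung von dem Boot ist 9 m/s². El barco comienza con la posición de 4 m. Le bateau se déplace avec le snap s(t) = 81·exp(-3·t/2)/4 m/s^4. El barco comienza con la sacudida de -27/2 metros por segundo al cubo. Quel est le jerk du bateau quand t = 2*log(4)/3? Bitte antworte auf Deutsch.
Ausgehend von dem Snap s(t) = 81·exp(-3·t/2)/4, nehmen wir 1 Integral. Durch Integration von dem Snap und Verwendung der Anfangsbedingung j(0) = -27/2, erhalten wir j(t) = -27·exp(-3·t/2)/2. Mit j(t) = -27·exp(-3·t/2)/2 und Einsetzen von t = 2*log(4)/3, finden wir j = -27/8.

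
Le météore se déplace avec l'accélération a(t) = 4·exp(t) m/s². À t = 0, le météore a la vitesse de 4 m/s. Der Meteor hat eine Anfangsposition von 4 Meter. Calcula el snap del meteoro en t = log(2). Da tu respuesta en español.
Para resolver esto, necesitamos tomar 2 derivadas de nuestra ecuación de la aceleración a(t) = 4·exp(t). La derivada de la aceleración da la sacudida: j(t) = 4·exp(t). Derivando la sacudida, obtenemos el snap: s(t) = 4·exp(t). Tenemos el snap s(t) = 4·exp(t). Sustituyendo t = log(2): s(log(2)) = 8.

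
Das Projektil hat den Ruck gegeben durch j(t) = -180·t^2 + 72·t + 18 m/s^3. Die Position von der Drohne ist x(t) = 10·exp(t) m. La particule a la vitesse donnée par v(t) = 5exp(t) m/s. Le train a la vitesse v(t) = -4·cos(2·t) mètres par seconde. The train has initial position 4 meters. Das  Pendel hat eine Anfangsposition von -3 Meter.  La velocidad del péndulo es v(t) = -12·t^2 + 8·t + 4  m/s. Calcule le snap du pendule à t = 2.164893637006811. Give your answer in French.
Nous devons dériver notre équation de la vitesse v(t) = -12·t^2 + 8·t + 4 3 fois. En prenant d/dt de v(t), nous trouvons a(t) = 8 - 24·t. En dérivant l'accélération, nous obtenons le jerk: j(t) = -24. En prenant d/dt de j(t), nous trouvons s(t) = 0. En utilisant s(t) = 0 et en substituant t = 2.164893637006811, nous trouvons s = 0.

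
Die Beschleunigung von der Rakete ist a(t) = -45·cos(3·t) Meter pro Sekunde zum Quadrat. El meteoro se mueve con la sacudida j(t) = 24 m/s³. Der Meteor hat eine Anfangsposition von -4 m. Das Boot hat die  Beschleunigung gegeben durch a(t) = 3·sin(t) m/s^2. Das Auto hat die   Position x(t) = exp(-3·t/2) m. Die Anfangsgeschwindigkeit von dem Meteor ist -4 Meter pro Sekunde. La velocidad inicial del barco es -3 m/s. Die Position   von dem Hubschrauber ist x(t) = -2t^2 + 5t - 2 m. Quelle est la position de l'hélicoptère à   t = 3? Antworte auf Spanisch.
Tenemos la posición x(t) = -2·t^2 + 5·t - 2. Sustituyendo t = 3: x(3) = -5.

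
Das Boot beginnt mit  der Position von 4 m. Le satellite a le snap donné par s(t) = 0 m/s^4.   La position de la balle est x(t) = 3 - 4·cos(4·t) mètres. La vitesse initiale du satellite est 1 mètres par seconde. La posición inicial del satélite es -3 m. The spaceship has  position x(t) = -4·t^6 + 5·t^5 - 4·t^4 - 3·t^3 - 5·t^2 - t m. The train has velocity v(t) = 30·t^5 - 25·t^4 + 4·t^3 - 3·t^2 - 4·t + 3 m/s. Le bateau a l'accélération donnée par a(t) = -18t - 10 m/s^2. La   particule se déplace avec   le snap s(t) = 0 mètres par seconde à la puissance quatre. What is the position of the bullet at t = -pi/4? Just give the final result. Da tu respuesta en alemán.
Die Position bei t = -pi/4 ist x = 7.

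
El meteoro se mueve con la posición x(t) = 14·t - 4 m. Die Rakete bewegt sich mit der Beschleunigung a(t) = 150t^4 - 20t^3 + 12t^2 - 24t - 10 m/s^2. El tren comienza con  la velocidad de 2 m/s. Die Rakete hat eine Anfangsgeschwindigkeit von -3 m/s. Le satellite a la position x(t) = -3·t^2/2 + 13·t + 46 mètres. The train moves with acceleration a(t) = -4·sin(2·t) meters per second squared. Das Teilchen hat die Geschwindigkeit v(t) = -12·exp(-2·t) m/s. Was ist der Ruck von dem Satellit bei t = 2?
Um dies zu lösen, müssen wir 3 Ableitungen unserer Gleichung für die Position x(t) = -3·t^2/2 + 13·t + 46 nehmen. Durch Ableiten von der Position erhalten wir die Geschwindigkeit: v(t) = 13 - 3·t. Die Ableitung von der Geschwindigkeit ergibt die Beschleunigung: a(t) = -3. Durch Ableiten von der Beschleunigung erhalten wir den Ruck: j(t) = 0. Mit j(t) = 0 und Einsetzen von t = 2, finden wir j = 0.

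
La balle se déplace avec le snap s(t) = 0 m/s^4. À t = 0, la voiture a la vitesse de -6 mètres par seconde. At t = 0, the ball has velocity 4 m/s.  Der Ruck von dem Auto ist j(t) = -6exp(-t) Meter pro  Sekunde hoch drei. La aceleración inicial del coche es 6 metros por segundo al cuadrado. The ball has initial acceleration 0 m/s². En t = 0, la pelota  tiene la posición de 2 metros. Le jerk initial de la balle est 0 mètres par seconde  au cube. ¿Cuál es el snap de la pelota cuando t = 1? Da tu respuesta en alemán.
Mit s(t) = 0 und Einsetzen von t = 1, finden wir s = 0.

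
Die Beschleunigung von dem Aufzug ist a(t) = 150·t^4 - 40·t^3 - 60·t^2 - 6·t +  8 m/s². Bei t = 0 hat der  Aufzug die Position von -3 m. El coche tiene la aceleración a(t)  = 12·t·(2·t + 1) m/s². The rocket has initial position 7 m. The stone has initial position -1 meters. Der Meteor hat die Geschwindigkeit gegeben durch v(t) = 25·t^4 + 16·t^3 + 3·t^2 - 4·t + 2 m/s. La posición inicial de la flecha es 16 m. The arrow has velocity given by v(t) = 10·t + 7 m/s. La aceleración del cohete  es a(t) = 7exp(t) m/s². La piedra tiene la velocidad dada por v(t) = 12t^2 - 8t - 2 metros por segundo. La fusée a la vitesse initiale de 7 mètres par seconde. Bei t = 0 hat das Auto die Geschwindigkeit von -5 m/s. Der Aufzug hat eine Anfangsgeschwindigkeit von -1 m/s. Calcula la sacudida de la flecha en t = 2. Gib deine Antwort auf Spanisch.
Para resolver esto, necesitamos tomar 2 derivadas de nuestra ecuación de la velocidad v(t) = 10·t + 7. La derivada de la velocidad da la aceleración: a(t) = 10. Derivando la aceleración, obtenemos la sacudida: j(t) = 0. Tenemos la sacudida j(t) = 0. Sustituyendo t = 2: j(2) = 0.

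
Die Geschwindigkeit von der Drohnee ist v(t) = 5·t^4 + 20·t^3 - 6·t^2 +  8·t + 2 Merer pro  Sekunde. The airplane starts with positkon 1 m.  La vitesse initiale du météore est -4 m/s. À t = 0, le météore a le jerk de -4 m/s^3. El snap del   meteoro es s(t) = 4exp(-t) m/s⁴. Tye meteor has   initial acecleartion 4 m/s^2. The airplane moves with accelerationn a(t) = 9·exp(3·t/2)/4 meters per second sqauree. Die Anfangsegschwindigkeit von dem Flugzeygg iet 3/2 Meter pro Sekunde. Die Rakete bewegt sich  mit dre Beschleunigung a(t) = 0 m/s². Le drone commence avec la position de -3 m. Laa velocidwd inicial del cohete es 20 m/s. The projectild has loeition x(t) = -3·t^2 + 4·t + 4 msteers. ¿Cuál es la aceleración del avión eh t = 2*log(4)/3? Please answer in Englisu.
Using a(t) = 9·exp(3·t/2)/4 and substituting t = 2*log(4)/3, we find a = 9.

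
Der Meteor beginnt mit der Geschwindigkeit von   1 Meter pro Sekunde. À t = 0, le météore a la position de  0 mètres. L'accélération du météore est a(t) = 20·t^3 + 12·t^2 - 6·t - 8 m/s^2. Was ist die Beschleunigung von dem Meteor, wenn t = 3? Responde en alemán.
Wir haben die Beschleunigung a(t) = 20·t^3 + 12·t^2 - 6·t - 8. Durch Einsetzen von t = 3: a(3) = 622.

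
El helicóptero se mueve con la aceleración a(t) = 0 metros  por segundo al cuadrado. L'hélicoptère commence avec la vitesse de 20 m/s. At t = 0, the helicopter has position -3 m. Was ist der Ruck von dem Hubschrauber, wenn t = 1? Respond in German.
Ausgehend von der Beschleunigung a(t) = 0, nehmen wir 1 Ableitung. Die Ableitung von der Beschleunigung ergibt den Ruck: j(t) = 0. Wir haben den Ruck j(t) = 0. Durch Einsetzen von t = 1: j(1) = 0.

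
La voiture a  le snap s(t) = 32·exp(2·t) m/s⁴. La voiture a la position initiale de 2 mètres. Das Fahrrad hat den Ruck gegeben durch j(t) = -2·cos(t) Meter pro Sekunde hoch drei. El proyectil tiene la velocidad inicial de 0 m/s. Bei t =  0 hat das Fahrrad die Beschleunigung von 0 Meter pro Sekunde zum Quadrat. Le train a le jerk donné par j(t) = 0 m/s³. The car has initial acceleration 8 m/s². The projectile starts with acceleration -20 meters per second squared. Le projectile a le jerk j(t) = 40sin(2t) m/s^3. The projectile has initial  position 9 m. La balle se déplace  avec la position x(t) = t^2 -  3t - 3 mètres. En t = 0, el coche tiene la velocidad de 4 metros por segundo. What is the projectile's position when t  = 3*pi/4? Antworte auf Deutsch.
Um dies zu lösen, müssen wir 3 Integrale unserer Gleichung für den Ruck j(t) = 40·sin(2·t) finden. Die Stammfunktion von dem Ruck, mit a(0) = -20, ergibt die Beschleunigung: a(t) = -20·cos(2·t). Durch Integration von der Beschleunigung und Verwendung der Anfangsbedingung v(0) = 0, erhalten wir v(t) = -10·sin(2·t). Mit ∫v(t)dt und Anwendung von x(0) = 9, finden wir x(t) = 5·cos(2·t) + 4. Aus der Gleichung für die Position x(t) = 5·cos(2·t) + 4, setzen wir t = 3*pi/4 ein und erhalten x = 4.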